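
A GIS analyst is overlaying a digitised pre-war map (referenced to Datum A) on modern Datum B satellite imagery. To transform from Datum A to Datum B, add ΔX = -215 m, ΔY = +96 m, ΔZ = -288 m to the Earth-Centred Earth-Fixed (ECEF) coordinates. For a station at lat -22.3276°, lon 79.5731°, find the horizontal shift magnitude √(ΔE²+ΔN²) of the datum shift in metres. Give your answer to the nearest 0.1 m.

335.5 m

At φ = -22.3276°, λ = 79.5731°: sin φ = -0.379902, cos φ = 0.925027, sin λ = 0.983487, cos λ = 0.180981.
ΔE = −sin λ·ΔX + cos λ·ΔY = −(0.983487)·(-215) + (0.180981)·(96) = 228.82 m.
ΔN = −sin φ cos λ·ΔX − sin φ sin λ·ΔY + cos φ·ΔZ = −(-0.379902)(0.180981)(-215) − (-0.379902)(0.983487)(96) + (0.925027)(-288) = -245.32 m.
Horizontal magnitude = √(ΔE² + ΔN²) = √(228.82² + (-245.32)²) = 335.47 m.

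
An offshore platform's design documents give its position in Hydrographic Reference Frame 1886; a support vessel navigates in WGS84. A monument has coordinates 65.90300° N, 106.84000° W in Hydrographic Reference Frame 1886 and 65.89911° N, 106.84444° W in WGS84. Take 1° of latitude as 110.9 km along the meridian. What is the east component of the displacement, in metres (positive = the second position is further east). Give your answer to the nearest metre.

Δφ = 65.89911° − 65.90300° = -0.00389°; Δλ = -106.84444° − -106.84000° = -0.00444°.
ΔN = Δφ × 110900 = -431.4 m; ΔE = Δλ × 110900 × cos(65.90300°) = -0.00444 × 110900 × 0.408283 = -201.0 m.

ΔE = -201 m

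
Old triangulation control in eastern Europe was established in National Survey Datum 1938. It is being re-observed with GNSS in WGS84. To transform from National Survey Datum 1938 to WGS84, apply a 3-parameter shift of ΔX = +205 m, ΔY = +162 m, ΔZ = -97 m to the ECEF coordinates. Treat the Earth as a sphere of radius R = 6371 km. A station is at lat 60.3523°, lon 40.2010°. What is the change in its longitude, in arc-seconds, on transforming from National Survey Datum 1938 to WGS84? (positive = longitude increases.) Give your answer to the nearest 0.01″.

Δλ = -0.56″

sin φ = 0.869083, cos φ = 0.494666, sin λ = 0.645471, cos λ = 0.763785.
East component: ΔE = −sin λ·ΔX + cos λ·ΔY = −(0.645471)(205) + (0.763785)(162) = -8.59 m.
1° of latitude spans πR/180 = 111195 m; at latitude φ, 1° of longitude spans that × cos φ = 55004.3 m, so Δλ = -8.59 / 55004.3 × 3600 = -0.562″.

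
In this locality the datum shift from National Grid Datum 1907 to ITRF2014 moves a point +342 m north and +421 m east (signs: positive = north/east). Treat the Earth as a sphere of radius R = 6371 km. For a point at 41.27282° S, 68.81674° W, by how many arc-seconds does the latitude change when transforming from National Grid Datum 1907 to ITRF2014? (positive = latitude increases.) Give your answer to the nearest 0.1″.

On a sphere of radius R, 1 rad of latitude = R, so Δφ = ΔN / R = 342.0 / 6371000 = 5.3681e-05 rad = 11.072″.

Δφ = 11.1″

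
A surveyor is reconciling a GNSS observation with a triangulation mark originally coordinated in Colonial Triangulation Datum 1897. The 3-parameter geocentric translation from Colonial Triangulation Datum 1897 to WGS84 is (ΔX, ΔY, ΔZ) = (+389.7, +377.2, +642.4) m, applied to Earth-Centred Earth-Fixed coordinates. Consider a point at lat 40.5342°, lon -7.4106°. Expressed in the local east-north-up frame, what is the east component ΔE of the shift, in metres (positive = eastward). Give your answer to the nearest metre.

The local east axis at (φ, λ) is (−sin λ, cos λ, 0), so ΔE = −sin(-7.4106°)·389.7 + cos(-7.4106°)·377.2 = 424.31 m.

ΔE = 424 m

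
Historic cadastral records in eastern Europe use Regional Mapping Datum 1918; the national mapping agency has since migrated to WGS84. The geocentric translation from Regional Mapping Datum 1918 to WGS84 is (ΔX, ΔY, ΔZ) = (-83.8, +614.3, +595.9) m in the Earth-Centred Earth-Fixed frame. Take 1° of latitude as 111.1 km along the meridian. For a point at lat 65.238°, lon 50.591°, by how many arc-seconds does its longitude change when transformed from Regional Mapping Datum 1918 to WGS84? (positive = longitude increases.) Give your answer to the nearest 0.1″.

Δλ = 35.2″

sin φ = 0.908055, cos φ = 0.418850, sin λ = 0.772634, cos λ = 0.634852.
East component: ΔE = −sin λ·ΔX + cos λ·ΔY = −(0.772634)(-83.8) + (0.634852)(614.3) = 454.74 m.
1° of latitude spans 111100 m; at latitude φ, 1° of longitude spans that × cos φ = 46534.2 m, so Δλ = 454.74 / 46534.2 × 3600 = 35.179″.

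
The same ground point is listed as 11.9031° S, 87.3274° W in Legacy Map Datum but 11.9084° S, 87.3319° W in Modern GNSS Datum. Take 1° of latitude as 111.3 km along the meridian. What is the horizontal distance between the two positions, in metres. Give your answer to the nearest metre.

Δφ = -11.9084° − -11.9031° = -0.0053°; Δλ = -87.3319° − -87.3274° = -0.0045°.
ΔN = Δφ × 111300 = -589.9 m; ΔE = Δλ × 111300 × cos(-11.9031°) = -0.0045 × 111300 × 0.978498 = -490.1 m.
Distance = √(ΔE² + ΔN²) = √((-490.1)² + (-589.9)²) = 766.9 m.

767 m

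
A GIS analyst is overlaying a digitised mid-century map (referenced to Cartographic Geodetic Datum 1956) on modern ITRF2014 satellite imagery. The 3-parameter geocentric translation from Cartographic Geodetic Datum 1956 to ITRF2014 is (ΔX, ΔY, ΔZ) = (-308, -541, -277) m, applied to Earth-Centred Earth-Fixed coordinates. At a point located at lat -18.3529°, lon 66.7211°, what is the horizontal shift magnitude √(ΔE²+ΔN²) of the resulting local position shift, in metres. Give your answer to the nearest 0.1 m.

At φ = -18.3529°, λ = 66.7211°: sin φ = -0.314869, cos φ = 0.949135, sin λ = 0.918592, cos λ = 0.395207.
ΔE = −sin λ·ΔX + cos λ·ΔY = −(0.918592)·(-308) + (0.395207)·(-541) = 69.12 m.
ΔN = −sin φ cos λ·ΔX − sin φ sin λ·ΔY + cos φ·ΔZ = −(-0.314869)(0.395207)(-308) − (-0.314869)(0.918592)(-541) + (0.949135)(-277) = -457.71 m.
Horizontal magnitude = √(ΔE² + ΔN²) = √(69.12² + (-457.71)²) = 462.90 m.

462.9 m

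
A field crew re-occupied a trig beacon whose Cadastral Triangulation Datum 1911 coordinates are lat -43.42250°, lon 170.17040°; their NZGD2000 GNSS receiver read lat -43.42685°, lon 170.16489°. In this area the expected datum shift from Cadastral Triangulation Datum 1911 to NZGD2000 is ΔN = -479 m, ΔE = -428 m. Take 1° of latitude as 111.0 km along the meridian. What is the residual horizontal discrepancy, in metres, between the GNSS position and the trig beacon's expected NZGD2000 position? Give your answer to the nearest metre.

Observed coordinate differences: Δφ = -0.00435°, Δλ = -0.00551°.
Converting to metres (1° lat = 111000 m, cos φ = 0.726305): observed ΔN = -482.9 m, observed ΔE = -444.2 m.
Subtracting the expected shift leaves a residual of -482.9 − (-479) = -3.9 m north and -444.2 − (-428) = -16.2 m east.
Residual distance = √((-3.9)² + (-16.2)²) = 16.7 m.

17 m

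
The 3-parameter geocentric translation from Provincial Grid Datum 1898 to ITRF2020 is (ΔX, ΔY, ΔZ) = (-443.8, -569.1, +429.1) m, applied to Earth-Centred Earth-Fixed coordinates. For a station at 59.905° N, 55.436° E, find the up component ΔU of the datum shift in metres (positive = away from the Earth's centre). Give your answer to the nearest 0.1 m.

ΔU = 10.0 m

At φ = 59.905°, λ = 55.436°: sin φ = 0.865195, cos φ = 0.501435, sin λ = 0.823493, cos λ = 0.567326.
ΔU = cos φ cos λ·ΔX + cos φ sin λ·ΔY + sin φ·ΔZ = (0.501435)(0.567326)(-443.8) + (0.501435)(0.823493)(-569.1) + (0.865195)(429.1) = 10.01 m.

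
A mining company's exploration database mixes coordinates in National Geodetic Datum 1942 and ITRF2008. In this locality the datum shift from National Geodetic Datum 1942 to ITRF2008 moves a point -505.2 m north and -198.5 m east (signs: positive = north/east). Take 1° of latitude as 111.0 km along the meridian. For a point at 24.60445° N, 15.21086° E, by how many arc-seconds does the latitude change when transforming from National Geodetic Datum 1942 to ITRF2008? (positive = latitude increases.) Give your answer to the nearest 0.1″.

Δφ = -16.4″

1° of latitude = 111.0 km, so Δφ = -505.2 / 111000 = -0.0045514° = -16.385″.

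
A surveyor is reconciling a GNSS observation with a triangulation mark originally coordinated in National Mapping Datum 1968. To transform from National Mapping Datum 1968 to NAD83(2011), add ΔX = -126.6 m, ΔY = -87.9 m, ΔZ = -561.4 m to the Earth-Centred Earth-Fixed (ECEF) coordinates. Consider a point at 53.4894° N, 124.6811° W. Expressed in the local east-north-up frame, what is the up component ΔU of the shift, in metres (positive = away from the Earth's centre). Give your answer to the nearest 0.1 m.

At φ = 53.4894°, λ = -124.6811°: sin φ = 0.803747, cos φ = 0.594971, sin λ = -0.822332, cos λ = -0.569008.
ΔU = cos φ cos λ·ΔX + cos φ sin λ·ΔY + sin φ·ΔZ = (0.594971)(-0.569008)(-126.6) + (0.594971)(-0.822332)(-87.9) + (0.803747)(-561.4) = -365.36 m.

ΔU = -365.4 m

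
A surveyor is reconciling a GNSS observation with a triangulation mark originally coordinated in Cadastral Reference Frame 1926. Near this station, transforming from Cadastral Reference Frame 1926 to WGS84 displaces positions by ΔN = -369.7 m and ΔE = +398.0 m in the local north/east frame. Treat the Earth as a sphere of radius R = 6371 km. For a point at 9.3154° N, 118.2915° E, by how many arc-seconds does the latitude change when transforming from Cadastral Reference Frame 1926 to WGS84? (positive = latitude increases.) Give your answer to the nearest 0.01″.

Δφ = -11.97″

On a sphere of radius R, 1 rad of latitude = R, so Δφ = ΔN / R = -369.7 / 6371000 = -5.8029e-05 rad = -11.969″.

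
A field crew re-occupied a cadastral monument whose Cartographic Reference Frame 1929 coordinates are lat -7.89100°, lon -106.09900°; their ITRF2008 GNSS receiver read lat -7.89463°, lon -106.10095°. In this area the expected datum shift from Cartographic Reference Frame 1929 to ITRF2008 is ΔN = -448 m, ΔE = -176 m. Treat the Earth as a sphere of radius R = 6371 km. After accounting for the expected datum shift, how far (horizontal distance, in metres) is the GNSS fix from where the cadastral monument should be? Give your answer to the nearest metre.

Observed coordinate differences: Δφ = -0.00363°, Δλ = -0.00195°.
Converting to metres (1° lat = 111195 m, cos φ = 0.990531): observed ΔN = -403.6 m, observed ΔE = -214.8 m.
Subtracting the expected shift leaves a residual of -403.6 − (-448) = 44.4 m north and -214.8 − (-176) = -38.8 m east.
Residual distance = √(44.4² + (-38.8)²) = 58.9 m.

59 m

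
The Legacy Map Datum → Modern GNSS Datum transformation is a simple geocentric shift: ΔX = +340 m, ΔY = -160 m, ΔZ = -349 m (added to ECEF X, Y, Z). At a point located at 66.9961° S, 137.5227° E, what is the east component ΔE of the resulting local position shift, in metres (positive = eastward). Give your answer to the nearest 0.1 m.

ΔE = -111.6 m

At φ = -66.9961°, λ = 137.5227°: sin φ = -0.920478, cos φ = 0.390794, sin λ = 0.675298, cos λ = -0.737545.
ΔE = −sin λ·ΔX + cos λ·ΔY = −(0.675298)·(340) + (-0.737545)·(-160) = -111.59 m.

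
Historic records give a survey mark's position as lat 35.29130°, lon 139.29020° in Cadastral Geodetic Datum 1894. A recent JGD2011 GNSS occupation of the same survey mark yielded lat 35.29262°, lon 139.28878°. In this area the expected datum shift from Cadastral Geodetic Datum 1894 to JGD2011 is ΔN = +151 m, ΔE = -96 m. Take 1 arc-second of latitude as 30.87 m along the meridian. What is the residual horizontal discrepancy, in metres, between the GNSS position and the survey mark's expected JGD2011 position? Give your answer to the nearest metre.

Observed coordinate differences: Δφ = +0.00132°, Δλ = -0.00142°.
Converting to metres (1° lat = 111132 m, cos φ = 0.816225): observed ΔN = 146.7 m, observed ΔE = -128.8 m.
Subtracting the expected shift leaves a residual of 146.7 − (151) = -4.3 m north and -128.8 − (-96) = -32.8 m east.
Residual distance = √((-4.3)² + (-32.8)²) = 33.1 m.

33 m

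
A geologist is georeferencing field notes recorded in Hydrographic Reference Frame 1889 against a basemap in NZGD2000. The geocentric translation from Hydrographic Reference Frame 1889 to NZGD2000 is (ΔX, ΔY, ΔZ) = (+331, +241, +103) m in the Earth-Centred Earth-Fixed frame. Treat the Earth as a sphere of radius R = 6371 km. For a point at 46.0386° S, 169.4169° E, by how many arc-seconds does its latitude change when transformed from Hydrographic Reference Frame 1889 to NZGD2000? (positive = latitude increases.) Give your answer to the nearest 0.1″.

sin φ = -0.719808, cos φ = 0.694174, sin λ = 0.183661, cos λ = -0.982990.
North component: ΔN = −sin φ cos λ·ΔX − sin φ sin λ·ΔY + cos φ·ΔZ = −(-0.719808)(-0.982990)(331) − (-0.719808)(0.183661)(241) + (0.694174)(103) = -130.84 m.
1° of latitude spans πR/180 = 111195 m, so Δφ = -130.84 / 111195 × 3600 = -4.236″.

Δφ = -4.2″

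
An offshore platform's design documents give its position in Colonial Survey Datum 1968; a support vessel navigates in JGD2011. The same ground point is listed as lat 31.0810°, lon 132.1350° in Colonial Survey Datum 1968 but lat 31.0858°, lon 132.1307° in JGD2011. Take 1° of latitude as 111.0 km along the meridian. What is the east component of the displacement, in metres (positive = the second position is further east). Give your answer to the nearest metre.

ΔE = -409 m

Δφ = 31.0858° − 31.0810° = +0.0048°; Δλ = 132.1307° − 132.1350° = -0.0043°.
ΔN = Δφ × 111000 = 532.8 m; ΔE = Δλ × 111000 × cos(31.0810°) = -0.0043 × 111000 × 0.856438 = -408.8 m.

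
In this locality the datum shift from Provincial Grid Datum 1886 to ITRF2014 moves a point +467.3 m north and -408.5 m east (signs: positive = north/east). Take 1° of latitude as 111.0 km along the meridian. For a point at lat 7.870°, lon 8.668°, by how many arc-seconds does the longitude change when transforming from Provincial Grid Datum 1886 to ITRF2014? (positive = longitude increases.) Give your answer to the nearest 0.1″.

Δλ = -13.4″

At latitude 7.870°, cos φ = 0.990581.
1° of longitude at this latitude = 111.0 × cos φ = 109.95 km, so Δλ = -408.5 / 109954.5 = -0.0037152° = -13.375″.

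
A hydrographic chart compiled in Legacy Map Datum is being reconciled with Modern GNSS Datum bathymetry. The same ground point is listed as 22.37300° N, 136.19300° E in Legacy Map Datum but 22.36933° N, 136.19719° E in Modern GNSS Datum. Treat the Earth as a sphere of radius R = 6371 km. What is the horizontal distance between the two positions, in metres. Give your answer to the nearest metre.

593 m

Δφ = 22.36933° − 22.37300° = -0.00367°; Δλ = 136.19719° − 136.19300° = +0.00419°.
1° along a meridian = πR/180 = 111195 m.
ΔN = Δφ × 111195 = -408.1 m; ΔE = Δλ × 111195 × cos(22.37300°) = +0.00419 × 111195 × 0.924726 = 430.8 m.
Distance = √(ΔE² + ΔN²) = √(430.8² + (-408.1)²) = 593.4 m.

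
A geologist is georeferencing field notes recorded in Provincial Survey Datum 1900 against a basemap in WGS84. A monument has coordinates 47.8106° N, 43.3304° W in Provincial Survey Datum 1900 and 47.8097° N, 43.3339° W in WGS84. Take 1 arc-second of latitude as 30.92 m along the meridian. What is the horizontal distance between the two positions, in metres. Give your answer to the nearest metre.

Δφ = 47.8097° − 47.8106° = -0.0009°; Δλ = -43.3339° − -43.3304° = -0.0035°.
1° of latitude = 3600 × 30.92 = 111312 m.
ΔN = Δφ × 111312 = -100.2 m; ΔE = Δλ × 111312 × cos(47.8106°) = -0.0035 × 111312 × 0.671584 = -261.6 m.
Distance = √(ΔE² + ΔN²) = √((-261.6)² + (-100.2)²) = 280.2 m.

280 m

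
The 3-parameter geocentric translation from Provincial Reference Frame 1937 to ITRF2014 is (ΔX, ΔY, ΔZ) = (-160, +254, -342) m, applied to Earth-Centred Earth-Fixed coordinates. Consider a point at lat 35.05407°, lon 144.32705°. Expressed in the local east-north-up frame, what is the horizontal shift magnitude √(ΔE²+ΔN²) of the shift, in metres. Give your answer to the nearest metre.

454 m

The local east axis at (φ, λ) is (−sin λ, cos λ, 0), so ΔE = −sin(144.32705°)·(-160) + cos(144.32705°)·254 = -113.03 m.
The local north axis is (−sin φ cos λ, −sin φ sin λ, cos φ), giving ΔN = -74.652 − 85.074 − 279.965 = -439.69 m.
Horizontal magnitude = √(ΔE² + ΔN²) = √((-113.03)² + (-439.69)²) = 453.99 m.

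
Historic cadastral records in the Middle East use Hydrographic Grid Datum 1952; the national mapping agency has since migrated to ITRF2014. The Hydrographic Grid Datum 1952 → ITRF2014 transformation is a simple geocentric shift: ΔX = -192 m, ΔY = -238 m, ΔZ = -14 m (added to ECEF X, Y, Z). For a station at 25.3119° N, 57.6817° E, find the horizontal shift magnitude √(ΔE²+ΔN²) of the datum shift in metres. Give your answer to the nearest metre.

The local east axis at (φ, λ) is (−sin λ, cos λ, 0), so ΔE = −sin(57.6817°)·(-192) + cos(57.6817°)·(-238) = 35.02 m.
The local north axis is (−sin φ cos λ, −sin φ sin λ, cos φ), giving ΔN = 43.886 + 85.993 − 12.656 = 117.22 m.
Horizontal magnitude = √(ΔE² + ΔN²) = √(35.02² + 117.22²) = 122.34 m.

122 m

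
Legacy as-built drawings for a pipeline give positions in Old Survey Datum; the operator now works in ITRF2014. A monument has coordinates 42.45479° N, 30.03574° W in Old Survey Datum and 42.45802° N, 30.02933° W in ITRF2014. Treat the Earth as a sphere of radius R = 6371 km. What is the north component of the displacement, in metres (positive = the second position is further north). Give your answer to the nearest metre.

ΔN = 359 m

Δφ = 42.45802° − 42.45479° = +0.00323°; Δλ = -30.02933° − -30.03574° = +0.00641°.
1° along a meridian = πR/180 = 111195 m.
ΔN = Δφ × 111195 = 359.2 m; ΔE = Δλ × 111195 × cos(42.45479°) = +0.00641 × 111195 × 0.737810 = 525.9 m.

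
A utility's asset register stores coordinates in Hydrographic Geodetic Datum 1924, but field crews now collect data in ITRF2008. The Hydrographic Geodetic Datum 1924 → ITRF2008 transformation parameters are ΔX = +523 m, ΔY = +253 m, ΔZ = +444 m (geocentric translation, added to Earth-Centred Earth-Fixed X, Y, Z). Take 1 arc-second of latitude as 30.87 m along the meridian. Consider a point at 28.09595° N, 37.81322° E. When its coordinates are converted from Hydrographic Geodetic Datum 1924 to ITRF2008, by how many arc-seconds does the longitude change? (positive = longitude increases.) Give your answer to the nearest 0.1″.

sin φ = 0.470950, cos φ = 0.882160, sin λ = 0.613089, cos λ = 0.790014.
East component: ΔE = −sin λ·ΔX + cos λ·ΔY = −(0.613089)(523) + (0.790014)(253) = -120.77 m.
1° of latitude spans 3600 × 30.87 = 111132 m; at latitude φ, 1° of longitude spans that × cos φ = 98036.2 m, so Δλ = -120.77 / 98036.2 × 3600 = -4.435″.

Δλ = -4.4″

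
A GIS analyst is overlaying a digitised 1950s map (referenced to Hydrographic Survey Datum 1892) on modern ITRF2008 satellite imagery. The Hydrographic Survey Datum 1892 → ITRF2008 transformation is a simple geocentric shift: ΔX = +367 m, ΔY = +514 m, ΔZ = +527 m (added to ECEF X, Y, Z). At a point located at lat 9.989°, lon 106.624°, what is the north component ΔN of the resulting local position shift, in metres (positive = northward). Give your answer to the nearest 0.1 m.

At φ = 9.989°, λ = 106.624°: sin φ = 0.173459, cos φ = 0.984841, sin λ = 0.958203, cos λ = -0.286090.
ΔN = −sin φ cos λ·ΔX − sin φ sin λ·ΔY + cos φ·ΔZ = −(0.173459)(-0.286090)(367) − (0.173459)(0.958203)(514) + (0.984841)(527) = 451.79 m.

ΔN = 451.8 m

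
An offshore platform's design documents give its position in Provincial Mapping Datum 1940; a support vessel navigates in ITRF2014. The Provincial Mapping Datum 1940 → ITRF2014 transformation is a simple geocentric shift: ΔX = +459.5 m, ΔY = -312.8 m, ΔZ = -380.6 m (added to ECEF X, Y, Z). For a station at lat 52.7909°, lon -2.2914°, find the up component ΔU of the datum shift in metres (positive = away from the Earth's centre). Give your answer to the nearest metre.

ΔU = -18 m

The local up (radial) axis is (cos φ cos λ, cos φ sin λ, sin φ), giving ΔU = 277.649 + 7.563 − 303.123 = -17.91 m.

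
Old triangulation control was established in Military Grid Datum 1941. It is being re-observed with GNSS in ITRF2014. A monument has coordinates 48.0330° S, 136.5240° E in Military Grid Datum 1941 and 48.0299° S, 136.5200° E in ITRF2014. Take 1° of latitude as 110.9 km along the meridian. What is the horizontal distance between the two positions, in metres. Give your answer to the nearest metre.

Δφ = -48.0299° − -48.0330° = +0.0031°; Δλ = 136.5200° − 136.5240° = -0.0040°.
ΔN = Δφ × 110900 = 343.8 m; ΔE = Δλ × 110900 × cos(-48.0330°) = -0.0040 × 110900 × 0.668702 = -296.6 m.
Distance = √(ΔE² + ΔN²) = √((-296.6)² + 343.8²) = 454.1 m.

454 m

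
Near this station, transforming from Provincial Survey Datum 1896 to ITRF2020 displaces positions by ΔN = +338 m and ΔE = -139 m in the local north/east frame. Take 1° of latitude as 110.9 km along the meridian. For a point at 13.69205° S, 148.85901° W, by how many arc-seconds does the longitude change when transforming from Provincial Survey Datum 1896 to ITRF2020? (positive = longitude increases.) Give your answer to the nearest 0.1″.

Δλ = -4.6″

At latitude -13.69205°, cos φ = 0.971582.
1° of longitude at this latitude = 110.9 × cos φ = 107.75 km, so Δλ = -139.0 / 107748.4 = -0.0012900° = -4.644″.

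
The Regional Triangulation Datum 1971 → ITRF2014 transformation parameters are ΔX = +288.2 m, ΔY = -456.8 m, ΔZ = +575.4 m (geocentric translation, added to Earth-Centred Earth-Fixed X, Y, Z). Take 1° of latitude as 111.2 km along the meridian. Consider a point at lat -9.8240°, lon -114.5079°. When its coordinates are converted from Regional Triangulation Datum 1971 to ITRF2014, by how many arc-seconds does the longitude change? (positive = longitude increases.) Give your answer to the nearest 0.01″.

Δλ = 14.84″

sin φ = -0.170622, cos φ = 0.985337, sin λ = -0.909904, cos λ = -0.414819.
East component: ΔE = −sin λ·ΔX + cos λ·ΔY = −(-0.909904)(288.2) + (-0.414819)(-456.8) = 451.72 m.
1° of latitude spans 111200 m; at latitude φ, 1° of longitude spans that × cos φ = 109569.4 m, so Δλ = 451.72 / 109569.4 × 3600 = 14.842″.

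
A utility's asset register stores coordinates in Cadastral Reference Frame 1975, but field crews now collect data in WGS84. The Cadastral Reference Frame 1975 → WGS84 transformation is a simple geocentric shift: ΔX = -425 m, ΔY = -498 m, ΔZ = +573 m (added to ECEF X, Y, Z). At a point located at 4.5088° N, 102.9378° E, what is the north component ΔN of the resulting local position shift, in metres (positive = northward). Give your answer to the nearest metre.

At φ = 4.5088°, λ = 102.9378°: sin φ = 0.078612, cos φ = 0.996905, sin λ = 0.974614, cos λ = -0.223893.
ΔN = −sin φ cos λ·ΔX − sin φ sin λ·ΔY + cos φ·ΔZ = −(0.078612)(-0.223893)(-425) − (0.078612)(0.974614)(-498) + (0.996905)(573) = 601.90 m.

ΔN = 602 m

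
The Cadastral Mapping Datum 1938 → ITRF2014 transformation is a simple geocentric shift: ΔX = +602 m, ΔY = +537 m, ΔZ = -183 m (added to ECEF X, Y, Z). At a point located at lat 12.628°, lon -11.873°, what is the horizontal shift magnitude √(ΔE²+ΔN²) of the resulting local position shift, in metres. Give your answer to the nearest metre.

At φ = 12.628°, λ = -11.873°: sin φ = 0.218620, cos φ = 0.975810, sin λ = -0.205743, cos λ = 0.978606.
ΔE = −sin λ·ΔX + cos λ·ΔY = −(-0.205743)·(602) + (0.978606)·(537) = 649.37 m.
ΔN = −sin φ cos λ·ΔX − sin φ sin λ·ΔY + cos φ·ΔZ = −(0.218620)(0.978606)(602) − (0.218620)(-0.205743)(537) + (0.975810)(-183) = -283.21 m.
Horizontal magnitude = √(ΔE² + ΔN²) = √(649.37² + (-283.21)²) = 708.44 m.

708 m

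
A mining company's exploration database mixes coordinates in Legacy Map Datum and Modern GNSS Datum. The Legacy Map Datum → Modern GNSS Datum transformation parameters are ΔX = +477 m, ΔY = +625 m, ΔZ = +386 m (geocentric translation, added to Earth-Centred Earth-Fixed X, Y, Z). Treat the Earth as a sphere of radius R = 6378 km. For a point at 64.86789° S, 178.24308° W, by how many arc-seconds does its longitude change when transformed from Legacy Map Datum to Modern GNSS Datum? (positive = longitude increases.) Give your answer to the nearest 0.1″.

Δλ = -46.5″

sin φ = -0.905331, cos φ = 0.424707, sin λ = -0.030659, cos λ = -0.999530.
East component: ΔE = −sin λ·ΔX + cos λ·ΔY = −(-0.030659)(477) + (-0.999530)(625) = -610.08 m.
1° of latitude spans πR/180 = 111317 m; at latitude φ, 1° of longitude spans that × cos φ = 47277.1 m, so Δλ = -610.08 / 47277.1 × 3600 = -46.456″.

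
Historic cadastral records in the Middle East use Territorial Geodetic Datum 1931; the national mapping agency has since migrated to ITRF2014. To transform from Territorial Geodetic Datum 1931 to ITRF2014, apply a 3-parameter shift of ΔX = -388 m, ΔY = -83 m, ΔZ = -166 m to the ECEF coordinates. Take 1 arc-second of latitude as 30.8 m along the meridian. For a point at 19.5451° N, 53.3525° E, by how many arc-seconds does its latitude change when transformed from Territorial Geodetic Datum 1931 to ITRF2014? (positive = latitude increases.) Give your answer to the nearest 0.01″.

sin φ = 0.334549, cos φ = 0.942378, sin λ = 0.802323, cos λ = 0.596890.
North component: ΔN = −sin φ cos λ·ΔX − sin φ sin λ·ΔY + cos φ·ΔZ = −(0.334549)(0.596890)(-388) − (0.334549)(0.802323)(-83) + (0.942378)(-166) = -56.68 m.
1° of latitude spans 3600 × 30.80 = 110880 m, so Δφ = -56.68 / 110880 × 3600 = -1.840″.

Δφ = -1.84″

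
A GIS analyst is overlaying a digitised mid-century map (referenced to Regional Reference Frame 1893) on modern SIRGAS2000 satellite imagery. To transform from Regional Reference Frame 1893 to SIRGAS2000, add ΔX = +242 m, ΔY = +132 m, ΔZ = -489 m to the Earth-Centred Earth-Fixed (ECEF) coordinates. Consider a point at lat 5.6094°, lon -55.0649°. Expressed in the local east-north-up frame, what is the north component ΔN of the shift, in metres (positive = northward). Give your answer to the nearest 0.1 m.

ΔN = -489.6 m

The local north axis is (−sin φ cos λ, −sin φ sin λ, cos φ), giving ΔN = -13.546 + 10.577 − 486.658 = -489.63 m.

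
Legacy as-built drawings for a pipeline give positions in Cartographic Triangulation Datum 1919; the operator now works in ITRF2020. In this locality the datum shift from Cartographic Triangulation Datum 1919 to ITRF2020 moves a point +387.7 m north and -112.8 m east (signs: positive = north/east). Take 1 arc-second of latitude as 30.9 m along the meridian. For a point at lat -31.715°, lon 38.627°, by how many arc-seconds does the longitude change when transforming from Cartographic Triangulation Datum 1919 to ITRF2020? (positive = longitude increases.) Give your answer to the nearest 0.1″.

At latitude -31.715°, cos φ = 0.850674.
1″ of longitude at this latitude = 30.90 × cos φ = 26.2858 m, so Δλ = -112.8 / 26.2858 = -4.291″.

Δλ = -4.3″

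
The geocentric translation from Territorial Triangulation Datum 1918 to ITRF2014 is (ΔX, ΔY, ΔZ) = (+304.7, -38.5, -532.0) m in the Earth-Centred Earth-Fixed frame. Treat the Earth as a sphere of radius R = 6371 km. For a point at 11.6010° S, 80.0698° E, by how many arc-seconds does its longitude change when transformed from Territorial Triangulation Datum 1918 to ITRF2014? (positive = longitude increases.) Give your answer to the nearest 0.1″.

sin φ = -0.201095, cos φ = 0.979572, sin λ = 0.985019, cos λ = 0.172448.
East component: ΔE = −sin λ·ΔX + cos λ·ΔY = −(0.985019)(304.7) + (0.172448)(-38.5) = -306.77 m.
1° of latitude spans πR/180 = 111195 m; at latitude φ, 1° of longitude spans that × cos φ = 108923.4 m, so Δλ = -306.77 / 108923.4 × 3600 = -10.139″.

Δλ = -10.1″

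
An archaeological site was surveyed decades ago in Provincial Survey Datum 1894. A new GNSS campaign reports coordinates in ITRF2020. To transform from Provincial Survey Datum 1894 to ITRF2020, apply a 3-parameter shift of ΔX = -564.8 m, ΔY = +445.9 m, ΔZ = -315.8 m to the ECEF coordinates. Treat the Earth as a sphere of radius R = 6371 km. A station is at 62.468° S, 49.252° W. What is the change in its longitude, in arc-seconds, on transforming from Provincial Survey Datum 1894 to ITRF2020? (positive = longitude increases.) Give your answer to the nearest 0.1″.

Δλ = -9.6″

sin φ = -0.886753, cos φ = 0.462244, sin λ = -0.757588, cos λ = 0.652733.
East component: ΔE = −sin λ·ΔX + cos λ·ΔY = −(-0.757588)(-564.8) + (0.652733)(445.9) = -136.83 m.
1° of latitude spans πR/180 = 111195 m; at latitude φ, 1° of longitude spans that × cos φ = 51399.2 m, so Δλ = -136.83 / 51399.2 × 3600 = -9.584″.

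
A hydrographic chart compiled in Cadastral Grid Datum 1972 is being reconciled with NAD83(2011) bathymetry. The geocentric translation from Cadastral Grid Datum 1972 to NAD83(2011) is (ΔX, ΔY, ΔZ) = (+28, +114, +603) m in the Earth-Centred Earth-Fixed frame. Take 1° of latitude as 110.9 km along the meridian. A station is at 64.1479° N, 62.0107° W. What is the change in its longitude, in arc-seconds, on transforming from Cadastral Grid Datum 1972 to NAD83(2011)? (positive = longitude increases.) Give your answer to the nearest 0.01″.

Δλ = 5.82″

sin φ = 0.899923, cos φ = 0.436050, sin λ = -0.883035, cos λ = 0.469307.
East component: ΔE = −sin λ·ΔX + cos λ·ΔY = −(-0.883035)(28) + (0.469307)(114) = 78.23 m.
1° of latitude spans 110900 m; at latitude φ, 1° of longitude spans that × cos φ = 48357.9 m, so Δλ = 78.23 / 48357.9 × 3600 = 5.824″.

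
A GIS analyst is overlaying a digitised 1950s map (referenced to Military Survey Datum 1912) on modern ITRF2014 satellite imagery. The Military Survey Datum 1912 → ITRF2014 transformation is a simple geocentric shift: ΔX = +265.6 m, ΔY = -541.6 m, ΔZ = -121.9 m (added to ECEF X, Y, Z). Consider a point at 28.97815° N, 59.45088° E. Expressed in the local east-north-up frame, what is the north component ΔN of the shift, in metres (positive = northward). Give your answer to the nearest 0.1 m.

ΔN = 53.9 m

The local north axis is (−sin φ cos λ, −sin φ sin λ, cos φ), giving ΔN = -65.403 + 225.971 − 106.639 = 53.93 m.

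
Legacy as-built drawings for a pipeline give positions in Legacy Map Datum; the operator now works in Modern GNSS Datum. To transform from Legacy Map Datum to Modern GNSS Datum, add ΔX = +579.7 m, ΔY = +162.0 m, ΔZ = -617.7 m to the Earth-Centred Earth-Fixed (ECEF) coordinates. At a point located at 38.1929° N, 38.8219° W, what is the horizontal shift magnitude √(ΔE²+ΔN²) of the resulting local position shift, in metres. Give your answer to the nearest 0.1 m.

At φ = 38.1929°, λ = -38.8219°: sin φ = 0.618311, cos φ = 0.785934, sin λ = -0.626902, cos λ = 0.779098.
ΔE = −sin λ·ΔX + cos λ·ΔY = −(-0.626902)·(579.7) + (0.779098)·(162.0) = 489.63 m.
ΔN = −sin φ cos λ·ΔX − sin φ sin λ·ΔY + cos φ·ΔZ = −(0.618311)(0.779098)(579.7) − (0.618311)(-0.626902)(162.0) + (0.785934)(-617.7) = -701.93 m.
Horizontal magnitude = √(ΔE² + ΔN²) = √(489.63² + (-701.93)²) = 855.83 m.

855.8 m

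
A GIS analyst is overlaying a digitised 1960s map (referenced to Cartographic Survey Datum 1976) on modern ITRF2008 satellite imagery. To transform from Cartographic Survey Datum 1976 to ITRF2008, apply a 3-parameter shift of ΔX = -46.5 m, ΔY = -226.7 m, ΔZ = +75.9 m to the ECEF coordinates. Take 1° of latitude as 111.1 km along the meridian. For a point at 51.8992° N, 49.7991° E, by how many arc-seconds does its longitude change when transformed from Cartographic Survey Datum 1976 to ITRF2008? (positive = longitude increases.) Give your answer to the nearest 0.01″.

sin φ = 0.786926, cos φ = 0.617047, sin λ = 0.763786, cos λ = 0.645470.
East component: ΔE = −sin λ·ΔX + cos λ·ΔY = −(0.763786)(-46.5) + (0.645470)(-226.7) = -110.81 m.
1° of latitude spans 111100 m; at latitude φ, 1° of longitude spans that × cos φ = 68553.9 m, so Δλ = -110.81 / 68553.9 × 3600 = -5.819″.

Δλ = -5.82″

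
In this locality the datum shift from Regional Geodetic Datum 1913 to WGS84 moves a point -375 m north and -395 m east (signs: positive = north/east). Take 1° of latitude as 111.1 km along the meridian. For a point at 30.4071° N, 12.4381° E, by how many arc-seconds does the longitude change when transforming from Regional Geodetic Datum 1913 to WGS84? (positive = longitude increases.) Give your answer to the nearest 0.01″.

At latitude 30.4071°, cos φ = 0.862451.
1° of longitude at this latitude = 111.1 × cos φ = 95.82 km, so Δλ = -395.0 / 95818.3 = -0.0041224° = -14.841″.

Δλ = -14.84″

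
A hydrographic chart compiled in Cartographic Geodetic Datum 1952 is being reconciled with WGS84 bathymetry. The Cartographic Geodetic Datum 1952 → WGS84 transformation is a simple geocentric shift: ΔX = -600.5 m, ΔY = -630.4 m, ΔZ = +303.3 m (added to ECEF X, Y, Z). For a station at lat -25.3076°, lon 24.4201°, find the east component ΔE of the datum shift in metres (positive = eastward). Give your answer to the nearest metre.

The local east axis at (φ, λ) is (−sin λ, cos λ, 0), so ΔE = −sin(24.4201°)·(-600.5) + cos(24.4201°)·(-630.4) = -325.74 m.

ΔE = -326 m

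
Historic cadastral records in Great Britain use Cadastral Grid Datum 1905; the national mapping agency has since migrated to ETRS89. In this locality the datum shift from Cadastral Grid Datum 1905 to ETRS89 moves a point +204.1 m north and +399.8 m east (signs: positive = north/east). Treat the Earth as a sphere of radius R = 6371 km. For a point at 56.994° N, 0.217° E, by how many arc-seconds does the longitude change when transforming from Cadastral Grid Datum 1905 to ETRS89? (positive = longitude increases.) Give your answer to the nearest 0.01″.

At latitude 56.994°, cos φ = 0.544727.
One radian of longitude at latitude φ spans R cos φ, so Δλ = ΔE / (R cos φ) = 399.8 / (6371000 × 0.544727) = 1.1520e-04 rad = 23.762″.

Δλ = 23.76″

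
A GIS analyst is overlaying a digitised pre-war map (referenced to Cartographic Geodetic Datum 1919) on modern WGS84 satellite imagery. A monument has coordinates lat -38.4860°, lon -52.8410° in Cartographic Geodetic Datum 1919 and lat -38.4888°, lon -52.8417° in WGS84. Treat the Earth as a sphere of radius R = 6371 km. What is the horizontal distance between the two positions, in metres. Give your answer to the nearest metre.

317 m

Δφ = -38.4888° − -38.4860° = -0.0028°; Δλ = -52.8417° − -52.8410° = -0.0007°.
1° along a meridian = πR/180 = 111195 m.
ΔN = Δφ × 111195 = -311.3 m; ΔE = Δλ × 111195 × cos(-38.4860°) = -0.0007 × 111195 × 0.782760 = -60.9 m.
Distance = √(ΔE² + ΔN²) = √((-60.9)² + (-311.3)²) = 317.3 m.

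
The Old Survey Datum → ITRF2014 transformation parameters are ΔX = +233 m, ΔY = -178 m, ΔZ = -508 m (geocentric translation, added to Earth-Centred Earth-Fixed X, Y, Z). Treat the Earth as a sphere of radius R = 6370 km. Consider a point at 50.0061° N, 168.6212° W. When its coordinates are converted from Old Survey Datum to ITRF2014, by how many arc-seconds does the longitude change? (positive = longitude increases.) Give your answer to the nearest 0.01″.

Δλ = 11.11″

sin φ = 0.766113, cos φ = 0.642706, sin λ = -0.197295, cos λ = -0.980344.
East component: ΔE = −sin λ·ΔX + cos λ·ΔY = −(-0.197295)(233) + (-0.980344)(-178) = 220.47 m.
1° of latitude spans πR/180 = 111177 m; at latitude φ, 1° of longitude spans that × cos φ = 71454.4 m, so Δλ = 220.47 / 71454.4 × 3600 = 11.108″.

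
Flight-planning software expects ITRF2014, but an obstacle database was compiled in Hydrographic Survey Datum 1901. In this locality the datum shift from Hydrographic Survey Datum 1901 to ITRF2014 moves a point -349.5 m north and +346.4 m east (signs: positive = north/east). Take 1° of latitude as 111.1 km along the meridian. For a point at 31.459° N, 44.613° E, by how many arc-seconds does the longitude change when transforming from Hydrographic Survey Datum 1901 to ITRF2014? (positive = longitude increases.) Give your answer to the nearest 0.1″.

At latitude 31.459°, cos φ = 0.853014.
1° of longitude at this latitude = 111.1 × cos φ = 94.77 km, so Δλ = 346.4 / 94769.8 = 0.0036552° = 13.159″.

Δλ = 13.2″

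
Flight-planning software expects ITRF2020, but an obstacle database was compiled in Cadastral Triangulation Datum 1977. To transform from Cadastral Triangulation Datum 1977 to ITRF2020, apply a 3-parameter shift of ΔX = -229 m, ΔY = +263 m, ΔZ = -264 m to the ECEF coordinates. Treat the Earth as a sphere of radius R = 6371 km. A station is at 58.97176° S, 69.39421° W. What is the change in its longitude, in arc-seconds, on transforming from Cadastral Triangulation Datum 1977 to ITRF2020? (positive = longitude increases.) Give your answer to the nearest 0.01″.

Δλ = -7.65″

sin φ = -0.856913, cos φ = 0.515460, sin λ = -0.936024, cos λ = 0.351936.
East component: ΔE = −sin λ·ΔX + cos λ·ΔY = −(-0.936024)(-229) + (0.351936)(263) = -121.79 m.
1° of latitude spans πR/180 = 111195 m; at latitude φ, 1° of longitude spans that × cos φ = 57316.6 m, so Δλ = -121.79 / 57316.6 × 3600 = -7.650″.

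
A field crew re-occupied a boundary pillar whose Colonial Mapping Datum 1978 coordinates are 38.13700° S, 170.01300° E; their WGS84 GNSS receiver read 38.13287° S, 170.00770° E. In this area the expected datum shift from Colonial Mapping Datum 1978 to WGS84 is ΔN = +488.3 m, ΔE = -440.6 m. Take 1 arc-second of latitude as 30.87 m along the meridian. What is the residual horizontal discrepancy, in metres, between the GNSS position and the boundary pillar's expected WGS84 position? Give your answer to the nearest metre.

37 m

Observed coordinate differences: Δφ = +0.00413°, Δλ = -0.00530°.
Converting to metres (1° lat = 111132 m, cos φ = 0.786536): observed ΔN = 459.0 m, observed ΔE = -463.3 m.
Subtracting the expected shift leaves a residual of 459.0 − (488.3) = -29.3 m north and -463.3 − (-440.6) = -22.7 m east.
Residual distance = √((-29.3)² + (-22.7)²) = 37.1 m.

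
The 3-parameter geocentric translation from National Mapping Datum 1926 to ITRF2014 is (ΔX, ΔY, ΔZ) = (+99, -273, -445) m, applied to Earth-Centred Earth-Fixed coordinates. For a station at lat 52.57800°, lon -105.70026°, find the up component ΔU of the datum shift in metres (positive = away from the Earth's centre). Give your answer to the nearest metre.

ΔU = -210 m

The local up (radial) axis is (cos φ cos λ, cos φ sin λ, sin φ), giving ΔU = -16.280 + 159.707 − 353.411 = -209.98 m.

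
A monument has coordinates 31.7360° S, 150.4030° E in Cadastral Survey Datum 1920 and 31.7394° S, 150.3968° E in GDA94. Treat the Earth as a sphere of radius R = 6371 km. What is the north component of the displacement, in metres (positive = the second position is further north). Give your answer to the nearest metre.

Δφ = -31.7394° − -31.7360° = -0.0034°; Δλ = 150.3968° − 150.4030° = -0.0062°.
1° along a meridian = πR/180 = 111195 m.
ΔN = Δφ × 111195 = -378.1 m; ΔE = Δλ × 111195 × cos(-31.7360°) = -0.0062 × 111195 × 0.850481 = -586.3 m.

ΔN = -378 m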